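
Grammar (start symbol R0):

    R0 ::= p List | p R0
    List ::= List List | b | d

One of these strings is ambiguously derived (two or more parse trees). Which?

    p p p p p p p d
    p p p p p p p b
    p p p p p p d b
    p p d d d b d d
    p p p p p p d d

p p d d d b d d

p p p p p p p d: 1 tree
p p p p p p p b: 1 tree
p p p p p p d b: 1 tree
p p d d d b d d: 42 trees
p p p p p p d d: 1 tree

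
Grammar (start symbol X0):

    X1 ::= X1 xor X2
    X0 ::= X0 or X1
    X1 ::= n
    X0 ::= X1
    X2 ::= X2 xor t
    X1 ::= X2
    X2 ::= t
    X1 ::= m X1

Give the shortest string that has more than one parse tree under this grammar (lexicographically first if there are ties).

length 1: no string has ≥2 trees
length 2: no string has ≥2 trees
length 3: t xor t has 2 parse trees

Two derivations of t xor t:
  X0 ⇒ X1 ⇒ X1 xor X2 ⇒ X2 xor X2 ⇒ t xor X2 ⇒ t xor t
  X0 ⇒ X1 ⇒ X2 ⇒ X2 xor t ⇒ t xor t

t xor t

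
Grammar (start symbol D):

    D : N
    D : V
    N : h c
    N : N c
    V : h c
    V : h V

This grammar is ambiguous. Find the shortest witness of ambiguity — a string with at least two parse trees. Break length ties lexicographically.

length 2: h c has 2 parse trees

Two derivations of h c:
  D ⇒ N ⇒ h c
  D ⇒ V ⇒ h c

h c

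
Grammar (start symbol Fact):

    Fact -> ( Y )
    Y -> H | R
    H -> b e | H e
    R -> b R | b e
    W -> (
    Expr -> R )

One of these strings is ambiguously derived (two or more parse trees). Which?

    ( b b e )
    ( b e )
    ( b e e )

( b e )

( b b e ): 1 tree
( b e ): 2 trees
( b e e ): 1 tree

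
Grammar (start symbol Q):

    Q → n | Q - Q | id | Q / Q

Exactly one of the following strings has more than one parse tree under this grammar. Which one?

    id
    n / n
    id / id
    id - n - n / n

id - n - n / n

id: 1 tree
n / n: 1 tree
id / id: 1 tree
id - n - n / n: 5 trees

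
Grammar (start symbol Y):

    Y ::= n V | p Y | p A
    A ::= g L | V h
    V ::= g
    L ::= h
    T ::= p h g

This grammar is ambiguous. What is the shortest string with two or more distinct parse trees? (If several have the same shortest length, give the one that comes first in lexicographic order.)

p g h

length 2: no string has ≥2 trees
length 3: p g h has 2 parse trees

Two derivations of p g h:
  Y ⇒ p A ⇒ p g L ⇒ p g h
  Y ⇒ p A ⇒ p V h ⇒ p g h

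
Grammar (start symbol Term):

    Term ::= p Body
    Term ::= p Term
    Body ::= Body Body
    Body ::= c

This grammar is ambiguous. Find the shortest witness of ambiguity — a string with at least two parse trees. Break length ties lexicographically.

length 2: no string has ≥2 trees
length 3: no string has ≥2 trees
length 4: p c c c has 2 parse trees

Two derivations of p c c c:
  Term ⇒ p Body ⇒ p Body Body ⇒ p Body Body Body ⇒ p c Body Body ⇒ p c c Body ⇒ p c c c
  Term ⇒ p Body ⇒ p Body Body ⇒ p c Body ⇒ p c Body Body ⇒ p c c Body ⇒ p c c c

p c c c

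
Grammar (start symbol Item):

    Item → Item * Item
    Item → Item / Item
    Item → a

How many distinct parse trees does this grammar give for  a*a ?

Parse trees for a*a:
  [Item [Item a] * [Item a]]

1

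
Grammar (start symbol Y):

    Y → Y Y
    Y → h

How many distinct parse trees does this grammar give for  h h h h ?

5

Parse trees for h h h h:
  [Y [Y h] [Y [Y h] [Y [Y h] [Y h]]]]
  [Y [Y h] [Y [Y [Y h] [Y h]] [Y h]]]
  [Y [Y [Y h] [Y h]] [Y [Y h] [Y h]]]
  [Y [Y [Y h] [Y [Y h] [Y h]]] [Y h]]
  [Y [Y [Y [Y h] [Y h]] [Y h]] [Y h]]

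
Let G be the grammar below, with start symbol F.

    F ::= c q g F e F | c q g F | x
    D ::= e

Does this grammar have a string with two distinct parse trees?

Witness: c q g c q g x e x

Derivation 1: F ⇒ c q g F e F ⇒ c q g c q g F e F ⇒ c q g c q g x e F ⇒ c q g c q g x e x
Derivation 2: F ⇒ c q g F ⇒ c q g c q g F e F ⇒ c q g c q g x e F ⇒ c q g c q g x e x

Two distinct leftmost derivations for the same string.

Ambiguous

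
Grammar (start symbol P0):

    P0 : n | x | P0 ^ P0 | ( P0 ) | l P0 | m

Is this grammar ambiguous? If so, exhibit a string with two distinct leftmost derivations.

Ambiguous

Witness: l m ^ m

Derivation 1: P0 ⇒ P0 ^ P0 ⇒ l P0 ^ P0 ⇒ l m ^ P0 ⇒ l m ^ m
Derivation 2: P0 ⇒ l P0 ⇒ l P0 ^ P0 ⇒ l m ^ P0 ⇒ l m ^ m

Two distinct leftmost derivations for the same string.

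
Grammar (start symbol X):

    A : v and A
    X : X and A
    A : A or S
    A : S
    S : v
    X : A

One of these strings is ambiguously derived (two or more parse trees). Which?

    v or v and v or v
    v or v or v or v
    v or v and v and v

v or v and v and v

v or v and v or v: 1 tree
v or v or v or v: 1 tree
v or v and v and v: 2 trees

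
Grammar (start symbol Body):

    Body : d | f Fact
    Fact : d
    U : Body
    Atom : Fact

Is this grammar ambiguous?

Unambiguous

Only Body, Fact are reachable from Body; ignoring the rest: Restricted to the reachable nonterminals, every rule has the form A → t or A → t B, and no two rules for the same A share a first terminal. The grammar encodes a DFA — one run per string.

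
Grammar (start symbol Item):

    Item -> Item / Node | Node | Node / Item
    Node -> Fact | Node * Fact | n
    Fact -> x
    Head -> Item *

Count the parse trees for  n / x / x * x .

Parse trees for n / x / x * x:
  [Item [Item [Item [Node n]] / [Node [Fact x]]] / [Node [Node [Fact x]] * [Fact x]]]
  [Item [Item [Node n] / [Item [Node [Fact x]]]] / [Node [Node [Fact x]] * [Fact x]]]
  [Item [Node n] / [Item [Item [Node [Fact x]]] / [Node [Node [Fact x]] * [Fact x]]]]
  [Item [Node n] / [Item [Node [Fact x]] / [Item [Node [Node [Fact x]] * [Fact x]]]]]

4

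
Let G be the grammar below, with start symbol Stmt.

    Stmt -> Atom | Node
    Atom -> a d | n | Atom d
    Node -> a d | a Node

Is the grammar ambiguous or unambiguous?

Ambiguous

Witness: a d

Derivation 1: Stmt ⇒ Atom ⇒ a d
Derivation 2: Stmt ⇒ Node ⇒ a d

Two distinct leftmost derivations for the same string.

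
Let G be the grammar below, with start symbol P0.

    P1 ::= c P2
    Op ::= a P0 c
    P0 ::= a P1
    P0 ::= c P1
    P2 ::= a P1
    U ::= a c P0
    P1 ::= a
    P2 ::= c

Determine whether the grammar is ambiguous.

Unambiguous

(Op, U are unreachable from P0, so their rules don't affect L(P0).) Restricted to the reachable nonterminals, every rule has the form A → t or A → t B, and no two rules for the same A share a first terminal. The grammar encodes a DFA — one run per string.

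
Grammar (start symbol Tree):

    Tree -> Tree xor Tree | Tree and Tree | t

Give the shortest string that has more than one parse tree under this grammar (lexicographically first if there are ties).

t and t and t

length 1: no string has ≥2 trees
length 3: no string has ≥2 trees
length 5: t and t and t has 2 parse trees

Two derivations of t and t and t:
  Tree ⇒ Tree and Tree ⇒ Tree and Tree and Tree ⇒ t and Tree and Tree ⇒ t and t and Tree ⇒ t and t and t
  Tree ⇒ Tree and Tree ⇒ t and Tree ⇒ t and Tree and Tree ⇒ t and t and Tree ⇒ t and t and t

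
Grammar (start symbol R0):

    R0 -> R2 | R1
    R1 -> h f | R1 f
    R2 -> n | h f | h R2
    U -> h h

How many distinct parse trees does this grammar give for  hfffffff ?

Parse trees for hfffffff:
  [R0 [R1 [R1 [R1 [R1 [R1 [R1 [R1 h f] f] f] f] f] f] f]]

1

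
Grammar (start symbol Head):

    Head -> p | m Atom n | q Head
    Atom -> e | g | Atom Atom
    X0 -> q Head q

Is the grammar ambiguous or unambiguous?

Ambiguous

Witness: m e e e n

Derivation 1: Head ⇒ m Atom n ⇒ m Atom Atom n ⇒ m e Atom n ⇒ m e Atom Atom n ⇒ m e e Atom n ⇒ m e e e n
Derivation 2: Head ⇒ m Atom n ⇒ m Atom Atom n ⇒ m Atom Atom Atom n ⇒ m e Atom Atom n ⇒ m e e Atom n ⇒ m e e e n

Two distinct leftmost derivations for the same string.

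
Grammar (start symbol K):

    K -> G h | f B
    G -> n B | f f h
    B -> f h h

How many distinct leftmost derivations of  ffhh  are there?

2

Parse trees for ffhh:
  [K [G f f h] h]
  [K f [B f h h]]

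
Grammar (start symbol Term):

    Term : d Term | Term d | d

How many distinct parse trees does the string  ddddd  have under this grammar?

16

Parse trees for ddddd (showing first 6 of 16):
  [Term d [Term d [Term d [Term d [Term d]]]]]
  [Term d [Term d [Term d [Term [Term d] d]]]]
  [Term d [Term d [Term [Term d [Term d]] d]]]
  [Term d [Term d [Term [Term [Term d] d] d]]]
  [Term d [Term [Term d [Term d [Term d]]] d]]
  [Term d [Term [Term d [Term [Term d] d]] d]]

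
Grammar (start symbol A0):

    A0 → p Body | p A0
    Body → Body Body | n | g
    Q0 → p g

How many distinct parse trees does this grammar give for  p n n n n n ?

Parse trees for p n n n n n (showing first 6 of 14):
  [A0 p [Body [Body n] [Body [Body n] [Body [Body n] [Body [Body n] [Body n]]]]]]
  [A0 p [Body [Body n] [Body [Body n] [Body [Body [Body n] [Body n]] [Body n]]]]]
  [A0 p [Body [Body n] [Body [Body [Body n] [Body n]] [Body [Body n] [Body n]]]]]
  [A0 p [Body [Body n] [Body [Body [Body n] [Body [Body n] [Body n]]] [Body n]]]]
  [A0 p [Body [Body n] [Body [Body [Body [Body n] [Body n]] [Body n]] [Body n]]]]
  [A0 p [Body [Body [Body n] [Body n]] [Body [Body n] [Body [Body n] [Body n]]]]]

14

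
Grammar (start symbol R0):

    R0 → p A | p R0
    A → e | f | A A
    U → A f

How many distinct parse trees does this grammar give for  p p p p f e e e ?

5

Parse trees for p p p p f e e e:
  [R0 p [R0 p [R0 p [R0 p [A [A f] [A [A e] [A [A e] [A e]]]]]]]]
  [R0 p [R0 p [R0 p [R0 p [A [A f] [A [A [A e] [A e]] [A e]]]]]]]
  [R0 p [R0 p [R0 p [R0 p [A [A [A f] [A e]] [A [A e] [A e]]]]]]]
  [R0 p [R0 p [R0 p [R0 p [A [A [A f] [A [A e] [A e]]] [A e]]]]]]
  [R0 p [R0 p [R0 p [R0 p [A [A [A [A f] [A e]] [A e]] [A e]]]]]]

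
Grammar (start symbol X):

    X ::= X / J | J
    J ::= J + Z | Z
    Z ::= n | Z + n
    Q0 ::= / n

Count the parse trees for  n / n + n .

Parse trees for n / n + n:
  [X [X [J [Z n]]] / [J [J [Z n]] + [Z n]]]
  [X [X [J [Z n]]] / [J [Z [Z n] + n]]]

2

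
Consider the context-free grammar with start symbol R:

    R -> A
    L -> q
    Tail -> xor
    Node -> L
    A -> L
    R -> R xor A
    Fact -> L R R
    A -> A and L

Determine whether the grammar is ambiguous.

Unambiguous

Only R, A, L are reachable from R; ignoring the rest: This is a standard precedence ladder (R over A over L), with each level left-recursive on its own operator ('xor' at R, 'and' at A). That structure is LR(1), hence unambiguous.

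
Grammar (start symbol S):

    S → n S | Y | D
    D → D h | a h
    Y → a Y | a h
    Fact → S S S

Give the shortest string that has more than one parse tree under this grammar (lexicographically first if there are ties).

a h

length 2: a h has 2 parse trees

Two derivations of a h:
  S ⇒ Y ⇒ a h
  S ⇒ D ⇒ a h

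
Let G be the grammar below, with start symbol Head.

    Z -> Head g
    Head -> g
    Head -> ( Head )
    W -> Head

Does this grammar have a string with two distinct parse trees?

Unambiguous

(W, Z are unreachable from Head, so their rules don't affect L(Head).) Each string is a nest of matched brackets around a single atom. An opening bracket forces the recursive rule; an atom forces the base rule.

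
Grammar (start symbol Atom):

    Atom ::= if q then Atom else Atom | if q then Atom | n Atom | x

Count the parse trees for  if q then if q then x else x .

2

Parse trees for if q then if q then x else x:
  [Atom if q then [Atom if q then [Atom x]] else [Atom x]]
  [Atom if q then [Atom if q then [Atom x] else [Atom x]]]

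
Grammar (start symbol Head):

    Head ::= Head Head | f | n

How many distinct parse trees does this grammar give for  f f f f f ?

Parse trees for f f f f f (showing first 6 of 14):
  [Head [Head f] [Head [Head f] [Head [Head f] [Head [Head f] [Head f]]]]]
  [Head [Head f] [Head [Head f] [Head [Head [Head f] [Head f]] [Head f]]]]
  [Head [Head f] [Head [Head [Head f] [Head f]] [Head [Head f] [Head f]]]]
  [Head [Head f] [Head [Head [Head f] [Head [Head f] [Head f]]] [Head f]]]
  [Head [Head f] [Head [Head [Head [Head f] [Head f]] [Head f]] [Head f]]]
  [Head [Head [Head f] [Head f]] [Head [Head f] [Head [Head f] [Head f]]]]

14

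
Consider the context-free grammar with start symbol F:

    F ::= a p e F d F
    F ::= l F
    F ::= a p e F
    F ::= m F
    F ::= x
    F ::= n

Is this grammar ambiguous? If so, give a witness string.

Ambiguous

Witness: a p e a p e n d n

Derivation 1: F ⇒ a p e F d F ⇒ a p e a p e F d F ⇒ a p e a p e n d F ⇒ a p e a p e n d n
Derivation 2: F ⇒ a p e F ⇒ a p e a p e F d F ⇒ a p e a p e n d F ⇒ a p e a p e n d n

Two distinct leftmost derivations for the same string.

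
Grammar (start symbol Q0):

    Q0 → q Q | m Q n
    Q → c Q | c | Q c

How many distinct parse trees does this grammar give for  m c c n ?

Parse trees for m c c n:
  [Q0 m [Q c [Q c]] n]
  [Q0 m [Q [Q c] c] n]

2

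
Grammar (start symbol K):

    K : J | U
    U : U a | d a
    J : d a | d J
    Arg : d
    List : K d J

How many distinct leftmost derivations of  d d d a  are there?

1

Parse trees for d d d a:
  [K [J d [J d [J d a]]]]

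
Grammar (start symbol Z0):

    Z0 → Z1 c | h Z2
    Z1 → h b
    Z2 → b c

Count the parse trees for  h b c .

Parse trees for h b c:
  [Z0 [Z1 h b] c]
  [Z0 h [Z2 b c]]

2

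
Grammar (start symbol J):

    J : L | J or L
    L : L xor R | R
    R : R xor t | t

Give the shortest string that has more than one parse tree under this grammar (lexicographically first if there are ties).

length 1: no string has ≥2 trees
length 3: t xor t has 2 parse trees

Two derivations of t xor t:
  J ⇒ L ⇒ L xor R ⇒ R xor R ⇒ t xor R ⇒ t xor t
  J ⇒ L ⇒ R ⇒ R xor t ⇒ t xor t

t xor t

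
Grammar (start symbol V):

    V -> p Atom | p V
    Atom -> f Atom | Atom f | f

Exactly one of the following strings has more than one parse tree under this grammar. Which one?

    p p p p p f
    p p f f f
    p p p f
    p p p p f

p p f f f

p p p p p f: 1 tree
p p f f f: 4 trees
p p p f: 1 tree
p p p p f: 1 tree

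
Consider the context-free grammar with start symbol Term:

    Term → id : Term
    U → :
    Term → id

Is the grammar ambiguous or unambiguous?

Unambiguous

Only Term is reachable from Term; ignoring the rest: Right-recursive list with a separator: after each atom, whether the separator follows determines the rule. One parse per string.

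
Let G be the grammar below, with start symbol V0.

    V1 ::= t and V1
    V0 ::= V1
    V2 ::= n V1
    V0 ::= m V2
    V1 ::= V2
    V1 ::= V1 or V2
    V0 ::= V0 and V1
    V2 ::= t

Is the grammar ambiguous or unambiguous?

Ambiguous

Witness: t and t

Derivation 1: V0 ⇒ V1 ⇒ t and V1 ⇒ t and V2 ⇒ t and t
Derivation 2: V0 ⇒ V0 and V1 ⇒ V1 and V1 ⇒ V2 and V1 ⇒ t and V1 ⇒ t and V2 ⇒ t and t

Two distinct leftmost derivations for the same string.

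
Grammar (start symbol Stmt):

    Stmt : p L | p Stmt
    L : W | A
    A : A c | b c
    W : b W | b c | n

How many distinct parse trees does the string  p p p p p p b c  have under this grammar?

2

Parse trees for p p p p p p b c:
  [Stmt p [Stmt p [Stmt p [Stmt p [Stmt p [Stmt p [L [W b c]]]]]]]]
  [Stmt p [Stmt p [Stmt p [Stmt p [Stmt p [Stmt p [L [A b c]]]]]]]]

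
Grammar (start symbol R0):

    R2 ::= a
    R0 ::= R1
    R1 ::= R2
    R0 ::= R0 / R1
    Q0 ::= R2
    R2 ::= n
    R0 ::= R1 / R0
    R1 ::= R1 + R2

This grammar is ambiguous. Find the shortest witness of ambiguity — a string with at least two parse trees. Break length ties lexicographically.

length 1: no string has ≥2 trees
length 3: a / a has 2 parse trees

Two derivations of a / a:
  R0 ⇒ R0 / R1 ⇒ R1 / R1 ⇒ R2 / R1 ⇒ a / R1 ⇒ a / R2 ⇒ a / a
  R0 ⇒ R1 / R0 ⇒ R2 / R0 ⇒ a / R0 ⇒ a / R1 ⇒ a / R2 ⇒ a / a

a / a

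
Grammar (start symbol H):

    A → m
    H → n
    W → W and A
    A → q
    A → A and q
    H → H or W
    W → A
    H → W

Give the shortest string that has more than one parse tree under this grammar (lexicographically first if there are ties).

m and q

length 1: no string has ≥2 trees
length 3: m and q has 2 parse trees

Two derivations of m and q:
  H ⇒ W ⇒ W and A ⇒ A and A ⇒ m and A ⇒ m and q
  H ⇒ W ⇒ A ⇒ A and q ⇒ m and q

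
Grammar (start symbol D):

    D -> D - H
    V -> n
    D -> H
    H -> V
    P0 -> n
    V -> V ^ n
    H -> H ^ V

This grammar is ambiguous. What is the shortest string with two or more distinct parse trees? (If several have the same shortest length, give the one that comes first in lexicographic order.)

n ^ n

length 1: no string has ≥2 trees
length 3: n ^ n has 2 parse trees

Two derivations of n ^ n:
  D ⇒ H ⇒ V ⇒ V ^ n ⇒ n ^ n
  D ⇒ H ⇒ H ^ V ⇒ V ^ V ⇒ n ^ V ⇒ n ^ n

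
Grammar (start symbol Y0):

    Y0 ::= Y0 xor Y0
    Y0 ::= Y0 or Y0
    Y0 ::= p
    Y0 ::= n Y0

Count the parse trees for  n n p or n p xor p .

12

Parse trees for n n p or n p xor p (showing first 6 of 12):
  [Y0 [Y0 [Y0 n [Y0 n [Y0 p]]] or [Y0 n [Y0 p]]] xor [Y0 p]]
  [Y0 [Y0 n [Y0 [Y0 n [Y0 p]] or [Y0 n [Y0 p]]]] xor [Y0 p]]
  [Y0 [Y0 n [Y0 n [Y0 [Y0 p] or [Y0 n [Y0 p]]]]] xor [Y0 p]]
  [Y0 [Y0 n [Y0 n [Y0 p]]] or [Y0 [Y0 n [Y0 p]] xor [Y0 p]]]
  [Y0 [Y0 n [Y0 n [Y0 p]]] or [Y0 n [Y0 [Y0 p] xor [Y0 p]]]]
  [Y0 n [Y0 [Y0 [Y0 n [Y0 p]] or [Y0 n [Y0 p]]] xor [Y0 p]]]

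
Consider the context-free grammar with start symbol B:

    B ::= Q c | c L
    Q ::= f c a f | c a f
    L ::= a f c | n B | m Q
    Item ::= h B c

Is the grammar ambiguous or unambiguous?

Witness: c a f c

Derivation 1: B ⇒ Q c ⇒ c a f c
Derivation 2: B ⇒ c L ⇒ c a f c

Two distinct leftmost derivations for the same string.

Ambiguous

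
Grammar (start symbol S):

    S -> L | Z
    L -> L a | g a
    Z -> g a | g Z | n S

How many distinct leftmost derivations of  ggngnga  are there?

Parse trees for ggngnga:
  [S [Z g [Z g [Z n [S [Z g [Z n [S [L g a]]]]]]]]]
  [S [Z g [Z g [Z n [S [Z g [Z n [S [Z g a]]]]]]]]]

2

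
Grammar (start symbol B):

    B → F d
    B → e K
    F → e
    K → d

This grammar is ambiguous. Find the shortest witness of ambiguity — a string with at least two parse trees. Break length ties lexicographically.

length 2: e d has 2 parse trees

Two derivations of e d:
  B ⇒ F d ⇒ e d
  B ⇒ e K ⇒ e d

e d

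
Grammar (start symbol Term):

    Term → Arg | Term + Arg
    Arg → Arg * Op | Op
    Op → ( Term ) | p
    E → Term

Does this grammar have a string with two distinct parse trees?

Unambiguous

Only Term, Arg, Op are reachable from Term; ignoring the rest: The grammar is stratified — Term handles '+' (left-recursive), Arg handles '*', Op atoms. Each operator has a fixed associativity and precedence level, so every string has one parse.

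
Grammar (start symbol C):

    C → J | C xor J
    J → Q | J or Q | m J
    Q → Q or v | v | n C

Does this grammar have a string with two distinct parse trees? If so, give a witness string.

Witness: v or v

Derivation 1: C ⇒ J ⇒ Q ⇒ Q or v ⇒ v or v
Derivation 2: C ⇒ J ⇒ J or Q ⇒ Q or Q ⇒ v or Q ⇒ v or v

Two distinct leftmost derivations for the same string.

Ambiguous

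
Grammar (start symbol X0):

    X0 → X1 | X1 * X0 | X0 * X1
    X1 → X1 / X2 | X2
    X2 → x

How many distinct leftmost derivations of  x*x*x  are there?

4

Parse trees for x*x*x:
  [X0 [X1 [X2 x]] * [X0 [X1 [X2 x]] * [X0 [X1 [X2 x]]]]]
  [X0 [X1 [X2 x]] * [X0 [X0 [X1 [X2 x]]] * [X1 [X2 x]]]]
  [X0 [X0 [X1 [X2 x]] * [X0 [X1 [X2 x]]]] * [X1 [X2 x]]]
  [X0 [X0 [X0 [X1 [X2 x]]] * [X1 [X2 x]]] * [X1 [X2 x]]]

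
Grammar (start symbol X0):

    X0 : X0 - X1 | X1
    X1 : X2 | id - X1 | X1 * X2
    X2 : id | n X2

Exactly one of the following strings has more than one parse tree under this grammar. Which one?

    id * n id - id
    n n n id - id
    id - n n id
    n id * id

id - n n id

id * n id - id: 1 tree
n n n id - id: 1 tree
id - n n id: 2 trees
n id * id: 1 tree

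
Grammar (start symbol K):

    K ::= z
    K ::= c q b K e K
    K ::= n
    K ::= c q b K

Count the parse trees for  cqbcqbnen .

Parse trees for cqbcqbnen:
  [K c q b [K c q b [K n]] e [K n]]
  [K c q b [K c q b [K n] e [K n]]]

2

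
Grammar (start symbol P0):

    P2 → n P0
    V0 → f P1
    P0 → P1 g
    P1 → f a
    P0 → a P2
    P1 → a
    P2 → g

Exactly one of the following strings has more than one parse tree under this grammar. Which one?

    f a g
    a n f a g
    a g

f a g: 1 tree
a n f a g: 1 tree
a g: 2 trees

a g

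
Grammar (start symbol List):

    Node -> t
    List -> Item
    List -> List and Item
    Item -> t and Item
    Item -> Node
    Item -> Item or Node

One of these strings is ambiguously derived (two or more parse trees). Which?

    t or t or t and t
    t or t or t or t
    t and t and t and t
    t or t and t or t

t or t or t and t: 1 tree
t or t or t or t: 1 tree
t and t and t and t: 8 trees
t or t and t or t: 1 tree

t and t and t and t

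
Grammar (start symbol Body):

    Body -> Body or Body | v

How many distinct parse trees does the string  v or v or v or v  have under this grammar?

Parse trees for v or v or v or v:
  [Body [Body v] or [Body [Body v] or [Body [Body v] or [Body v]]]]
  [Body [Body v] or [Body [Body [Body v] or [Body v]] or [Body v]]]
  [Body [Body [Body v] or [Body v]] or [Body [Body v] or [Body v]]]
  [Body [Body [Body v] or [Body [Body v] or [Body v]]] or [Body v]]
  [Body [Body [Body [Body v] or [Body v]] or [Body v]] or [Body v]]

5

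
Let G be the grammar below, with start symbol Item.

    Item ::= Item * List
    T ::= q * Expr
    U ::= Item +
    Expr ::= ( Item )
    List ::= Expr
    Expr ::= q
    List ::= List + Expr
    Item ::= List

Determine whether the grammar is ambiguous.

Only Item, List, Expr are reachable from Item; ignoring the rest: Item → Item * List | List  ;  List → List + Expr | Expr  — a left-associative chain with Expr at the bottom. Each string factors uniquely by precedence.

Unambiguous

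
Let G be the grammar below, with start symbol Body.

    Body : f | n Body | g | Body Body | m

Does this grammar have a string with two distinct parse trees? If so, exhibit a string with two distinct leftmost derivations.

Witness: f f f

Derivation 1: Body ⇒ Body Body ⇒ f Body ⇒ f Body Body ⇒ f f Body ⇒ f f f
Derivation 2: Body ⇒ Body Body ⇒ Body Body Body ⇒ f Body Body ⇒ f f Body ⇒ f f f

Two distinct leftmost derivations for the same string.

Ambiguous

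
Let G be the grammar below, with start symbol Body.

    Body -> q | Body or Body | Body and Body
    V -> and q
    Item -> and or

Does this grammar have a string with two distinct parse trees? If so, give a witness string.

Witness: q and q and q

Derivation 1: Body ⇒ Body and Body ⇒ q and Body ⇒ q and Body and Body ⇒ q and q and Body ⇒ q and q and q
Derivation 2: Body ⇒ Body and Body ⇒ Body and Body and Body ⇒ q and Body and Body ⇒ q and q and Body ⇒ q and q and q

Two distinct leftmost derivations for the same string.

Ambiguous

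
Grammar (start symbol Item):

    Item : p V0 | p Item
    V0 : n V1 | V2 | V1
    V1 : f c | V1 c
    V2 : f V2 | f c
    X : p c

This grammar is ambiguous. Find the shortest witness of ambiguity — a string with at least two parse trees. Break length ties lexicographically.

length 3: p f c has 2 parse trees

Two derivations of p f c:
  Item ⇒ p V0 ⇒ p V2 ⇒ p f c
  Item ⇒ p V0 ⇒ p V1 ⇒ p f c

p f c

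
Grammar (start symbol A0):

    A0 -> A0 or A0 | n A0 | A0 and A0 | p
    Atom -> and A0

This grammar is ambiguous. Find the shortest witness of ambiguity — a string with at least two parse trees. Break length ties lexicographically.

length 1: no string has ≥2 trees
length 2: no string has ≥2 trees
length 3: no string has ≥2 trees
length 4: n p and p has 2 parse trees

Two derivations of n p and p:
  A0 ⇒ n A0 ⇒ n A0 and A0 ⇒ n p and A0 ⇒ n p and p
  A0 ⇒ A0 and A0 ⇒ n A0 and A0 ⇒ n p and A0 ⇒ n p and p

n p and p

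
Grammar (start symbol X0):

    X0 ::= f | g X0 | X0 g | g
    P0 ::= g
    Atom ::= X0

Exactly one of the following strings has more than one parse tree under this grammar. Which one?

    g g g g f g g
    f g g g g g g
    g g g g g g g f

g g g g f g g: 15 trees
f g g g g g g: 1 tree
g g g g g g g f: 1 tree

g g g g f g g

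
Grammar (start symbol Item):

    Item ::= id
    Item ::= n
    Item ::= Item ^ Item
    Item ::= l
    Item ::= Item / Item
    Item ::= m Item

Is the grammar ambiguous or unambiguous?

Witness: m id / id

Derivation 1: Item ⇒ Item / Item ⇒ m Item / Item ⇒ m id / Item ⇒ m id / id
Derivation 2: Item ⇒ m Item ⇒ m Item / Item ⇒ m id / Item ⇒ m id / id

Two distinct leftmost derivations for the same string.

Ambiguous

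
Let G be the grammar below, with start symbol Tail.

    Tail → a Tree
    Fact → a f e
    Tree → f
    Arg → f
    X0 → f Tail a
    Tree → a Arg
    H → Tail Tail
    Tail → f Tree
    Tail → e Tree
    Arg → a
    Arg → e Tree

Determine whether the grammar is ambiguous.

Unambiguous

(H, X0, Fact are unreachable from Tail, so their rules don't affect L(Tail).) Restricted to the reachable nonterminals, every rule has the form A → t or A → t B, and no two rules for the same A share a first terminal. The grammar encodes a DFA — one run per string.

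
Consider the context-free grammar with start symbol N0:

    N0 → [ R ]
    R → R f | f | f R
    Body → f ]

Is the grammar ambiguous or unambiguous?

Ambiguous

Witness: [ f f ]

Derivation 1: N0 ⇒ [ R ] ⇒ [ R f ] ⇒ [ f f ]
Derivation 2: N0 ⇒ [ R ] ⇒ [ f R ] ⇒ [ f f ]

Two distinct leftmost derivations for the same string.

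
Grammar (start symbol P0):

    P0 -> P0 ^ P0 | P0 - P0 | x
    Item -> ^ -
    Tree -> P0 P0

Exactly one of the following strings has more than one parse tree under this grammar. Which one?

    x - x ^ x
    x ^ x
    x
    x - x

x - x ^ x: 2 trees
x ^ x: 1 tree
x: 1 tree
x - x: 1 tree

x - x ^ x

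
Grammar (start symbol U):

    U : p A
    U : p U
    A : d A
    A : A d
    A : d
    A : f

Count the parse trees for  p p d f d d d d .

5

Parse trees for p p d f d d d d:
  [U p [U p [A d [A [A [A [A [A f] d] d] d] d]]]]
  [U p [U p [A [A d [A [A [A [A f] d] d] d]] d]]]
  [U p [U p [A [A [A d [A [A [A f] d] d]] d] d]]]
  [U p [U p [A [A [A [A d [A [A f] d]] d] d] d]]]
  [U p [U p [A [A [A [A [A d [A f]] d] d] d] d]]]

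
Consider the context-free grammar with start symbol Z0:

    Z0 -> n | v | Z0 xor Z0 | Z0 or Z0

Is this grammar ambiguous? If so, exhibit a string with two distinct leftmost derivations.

Ambiguous

Witness: n or n or n

Derivation 1: Z0 ⇒ Z0 or Z0 ⇒ n or Z0 ⇒ n or Z0 or Z0 ⇒ n or n or Z0 ⇒ n or n or n
Derivation 2: Z0 ⇒ Z0 or Z0 ⇒ Z0 or Z0 or Z0 ⇒ n or Z0 or Z0 ⇒ n or n or Z0 ⇒ n or n or n

Two distinct leftmost derivations for the same string.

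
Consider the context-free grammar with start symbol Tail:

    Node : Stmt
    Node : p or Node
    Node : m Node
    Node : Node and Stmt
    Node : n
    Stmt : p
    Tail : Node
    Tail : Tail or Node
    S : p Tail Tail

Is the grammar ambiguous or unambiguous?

Ambiguous

Witness: p or n

Derivation 1: Tail ⇒ Node ⇒ p or Node ⇒ p or n
Derivation 2: Tail ⇒ Tail or Node ⇒ Node or Node ⇒ Stmt or Node ⇒ p or Node ⇒ p or n

Two distinct leftmost derivations for the same string.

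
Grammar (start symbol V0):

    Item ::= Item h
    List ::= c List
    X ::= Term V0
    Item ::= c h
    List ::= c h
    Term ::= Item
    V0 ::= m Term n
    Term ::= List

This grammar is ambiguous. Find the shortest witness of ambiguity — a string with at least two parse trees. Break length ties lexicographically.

m c h n

length 4: m c h n has 2 parse trees

Two derivations of m c h n:
  V0 ⇒ m Term n ⇒ m Item n ⇒ m c h n
  V0 ⇒ m Term n ⇒ m List n ⇒ m c h n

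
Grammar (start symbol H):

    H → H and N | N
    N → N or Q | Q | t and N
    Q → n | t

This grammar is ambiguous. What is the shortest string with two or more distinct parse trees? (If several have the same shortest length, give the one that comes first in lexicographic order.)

length 1: no string has ≥2 trees
length 3: t and n has 2 parse trees

Two derivations of t and n:
  H ⇒ H and N ⇒ N and N ⇒ Q and N ⇒ t and N ⇒ t and Q ⇒ t and n
  H ⇒ N ⇒ t and N ⇒ t and Q ⇒ t and n

t and n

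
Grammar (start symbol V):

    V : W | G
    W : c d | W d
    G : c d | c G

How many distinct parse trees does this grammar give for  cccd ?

Parse trees for cccd:
  [V [G c [G c [G c d]]]]

1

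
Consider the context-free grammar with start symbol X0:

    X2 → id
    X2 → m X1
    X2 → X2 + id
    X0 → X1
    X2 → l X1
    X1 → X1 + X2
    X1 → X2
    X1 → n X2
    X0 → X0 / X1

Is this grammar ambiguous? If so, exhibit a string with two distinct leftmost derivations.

Witness: id + id

Derivation 1: X0 ⇒ X1 ⇒ X1 + X2 ⇒ X2 + X2 ⇒ id + X2 ⇒ id + id
Derivation 2: X0 ⇒ X1 ⇒ X2 ⇒ X2 + id ⇒ id + id

Two distinct leftmost derivations for the same string.

Ambiguous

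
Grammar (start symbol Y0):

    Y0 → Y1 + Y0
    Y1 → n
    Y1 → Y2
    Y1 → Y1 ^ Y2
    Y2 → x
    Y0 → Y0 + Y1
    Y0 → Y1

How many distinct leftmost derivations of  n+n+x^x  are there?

4

Parse trees for n+n+x^x:
  [Y0 [Y1 n] + [Y0 [Y1 n] + [Y0 [Y1 [Y1 [Y2 x]] ^ [Y2 x]]]]]
  [Y0 [Y1 n] + [Y0 [Y0 [Y1 n]] + [Y1 [Y1 [Y2 x]] ^ [Y2 x]]]]
  [Y0 [Y0 [Y1 n] + [Y0 [Y1 n]]] + [Y1 [Y1 [Y2 x]] ^ [Y2 x]]]
  [Y0 [Y0 [Y0 [Y1 n]] + [Y1 n]] + [Y1 [Y1 [Y2 x]] ^ [Y2 x]]]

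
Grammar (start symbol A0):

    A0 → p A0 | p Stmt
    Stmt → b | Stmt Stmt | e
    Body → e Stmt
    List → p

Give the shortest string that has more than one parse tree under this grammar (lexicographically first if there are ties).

p b b b

length 2: no string has ≥2 trees
length 3: no string has ≥2 trees
length 4: p b b b has 2 parse trees

Two derivations of p b b b:
  A0 ⇒ p Stmt ⇒ p Stmt Stmt ⇒ p b Stmt ⇒ p b Stmt Stmt ⇒ p b b Stmt ⇒ p b b b
  A0 ⇒ p Stmt ⇒ p Stmt Stmt ⇒ p Stmt Stmt Stmt ⇒ p b Stmt Stmt ⇒ p b b Stmt ⇒ p b b b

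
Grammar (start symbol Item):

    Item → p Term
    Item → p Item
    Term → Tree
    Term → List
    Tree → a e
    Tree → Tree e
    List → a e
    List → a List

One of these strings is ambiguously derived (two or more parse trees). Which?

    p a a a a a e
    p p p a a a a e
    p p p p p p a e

p p p p p p a e

p a a a a a e: 1 tree
p p p a a a a e: 1 tree
p p p p p p a e: 2 trees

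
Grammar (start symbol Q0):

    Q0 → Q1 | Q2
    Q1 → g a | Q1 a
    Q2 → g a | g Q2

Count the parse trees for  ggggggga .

1

Parse trees for ggggggga:
  [Q0 [Q2 g [Q2 g [Q2 g [Q2 g [Q2 g [Q2 g [Q2 g a]]]]]]]]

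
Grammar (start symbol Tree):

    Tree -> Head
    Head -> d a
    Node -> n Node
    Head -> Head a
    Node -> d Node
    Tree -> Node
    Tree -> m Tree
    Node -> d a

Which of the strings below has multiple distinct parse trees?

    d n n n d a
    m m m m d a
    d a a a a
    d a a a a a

m m m m d a

d n n n d a: 1 tree
m m m m d a: 2 trees
d a a a a: 1 tree
d a a a a a: 1 tree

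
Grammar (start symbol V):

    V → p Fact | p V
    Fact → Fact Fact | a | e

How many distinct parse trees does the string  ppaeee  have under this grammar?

5

Parse trees for ppaeee:
  [V p [V p [Fact [Fact a] [Fact [Fact e] [Fact [Fact e] [Fact e]]]]]]
  [V p [V p [Fact [Fact a] [Fact [Fact [Fact e] [Fact e]] [Fact e]]]]]
  [V p [V p [Fact [Fact [Fact a] [Fact e]] [Fact [Fact e] [Fact e]]]]]
  [V p [V p [Fact [Fact [Fact a] [Fact [Fact e] [Fact e]]] [Fact e]]]]
  [V p [V p [Fact [Fact [Fact [Fact a] [Fact e]] [Fact e]] [Fact e]]]]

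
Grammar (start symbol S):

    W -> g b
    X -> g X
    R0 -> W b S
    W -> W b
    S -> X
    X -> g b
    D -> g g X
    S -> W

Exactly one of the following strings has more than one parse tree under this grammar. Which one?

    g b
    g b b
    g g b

g b

g b: 2 trees
g b b: 1 tree
g g b: 1 tree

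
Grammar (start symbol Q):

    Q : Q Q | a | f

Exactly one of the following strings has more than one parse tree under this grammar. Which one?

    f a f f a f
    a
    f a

f a f f a f: 42 trees
a: 1 tree
f a: 1 tree

f a f f a f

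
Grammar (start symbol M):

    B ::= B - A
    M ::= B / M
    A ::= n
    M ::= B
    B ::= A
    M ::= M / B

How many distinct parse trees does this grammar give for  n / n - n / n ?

4

Parse trees for n / n - n / n:
  [M [B [A n]] / [M [B [B [A n]] - [A n]] / [M [B [A n]]]]]
  [M [B [A n]] / [M [M [B [B [A n]] - [A n]]] / [B [A n]]]]
  [M [M [B [A n]] / [M [B [B [A n]] - [A n]]]] / [B [A n]]]
  [M [M [M [B [A n]]] / [B [B [A n]] - [A n]]] / [B [A n]]]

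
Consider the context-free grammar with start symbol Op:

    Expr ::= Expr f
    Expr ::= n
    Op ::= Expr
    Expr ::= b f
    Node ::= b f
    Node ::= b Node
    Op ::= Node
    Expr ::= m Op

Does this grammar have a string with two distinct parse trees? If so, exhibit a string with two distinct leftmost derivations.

Witness: b f

Derivation 1: Op ⇒ Expr ⇒ b f
Derivation 2: Op ⇒ Node ⇒ b f

Two distinct leftmost derivations for the same string.

Ambiguous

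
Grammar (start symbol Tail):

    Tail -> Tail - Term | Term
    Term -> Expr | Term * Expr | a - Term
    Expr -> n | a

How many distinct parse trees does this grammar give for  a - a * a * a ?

Parse trees for a - a * a * a:
  [Tail [Tail [Term [Expr a]]] - [Term [Term [Term [Expr a]] * [Expr a]] * [Expr a]]]
  [Tail [Term [Term [Term a - [Term [Expr a]]] * [Expr a]] * [Expr a]]]
  [Tail [Term [Term a - [Term [Term [Expr a]] * [Expr a]]] * [Expr a]]]
  [Tail [Term a - [Term [Term [Term [Expr a]] * [Expr a]] * [Expr a]]]]

4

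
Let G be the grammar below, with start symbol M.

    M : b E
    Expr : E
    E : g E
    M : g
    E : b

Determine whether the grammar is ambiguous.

Unambiguous

(Expr is unreachable from M, so its rules don't affect L(M).) Restricted to the reachable nonterminals, every rule has the form A → t or A → t B, and no two rules for the same A share a first terminal. The grammar encodes a DFA — one run per string.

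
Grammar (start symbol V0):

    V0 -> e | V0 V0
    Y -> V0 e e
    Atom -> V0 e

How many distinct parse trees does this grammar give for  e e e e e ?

Parse trees for e e e e e (showing first 6 of 14):
  [V0 [V0 e] [V0 [V0 e] [V0 [V0 e] [V0 [V0 e] [V0 e]]]]]
  [V0 [V0 e] [V0 [V0 e] [V0 [V0 [V0 e] [V0 e]] [V0 e]]]]
  [V0 [V0 e] [V0 [V0 [V0 e] [V0 e]] [V0 [V0 e] [V0 e]]]]
  [V0 [V0 e] [V0 [V0 [V0 e] [V0 [V0 e] [V0 e]]] [V0 e]]]
  [V0 [V0 e] [V0 [V0 [V0 [V0 e] [V0 e]] [V0 e]] [V0 e]]]
  [V0 [V0 [V0 e] [V0 e]] [V0 [V0 e] [V0 [V0 e] [V0 e]]]]

14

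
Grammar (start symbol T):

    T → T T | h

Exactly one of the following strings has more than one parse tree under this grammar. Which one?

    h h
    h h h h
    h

h h: 1 tree
h h h h: 5 trees
h: 1 tree

h h h h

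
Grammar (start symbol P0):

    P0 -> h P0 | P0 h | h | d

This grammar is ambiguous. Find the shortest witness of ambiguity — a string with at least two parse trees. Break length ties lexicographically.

length 1: no string has ≥2 trees
length 2: h h has 2 parse trees

Two derivations of h h:
  P0 ⇒ h P0 ⇒ h h
  P0 ⇒ P0 h ⇒ h h

h h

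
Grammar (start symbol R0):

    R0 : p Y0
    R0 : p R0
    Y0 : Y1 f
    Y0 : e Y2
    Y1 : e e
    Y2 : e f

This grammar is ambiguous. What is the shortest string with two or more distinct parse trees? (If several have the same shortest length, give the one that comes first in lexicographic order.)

length 4: p e e f has 2 parse trees

Two derivations of p e e f:
  R0 ⇒ p Y0 ⇒ p Y1 f ⇒ p e e f
  R0 ⇒ p Y0 ⇒ p e Y2 ⇒ p e e f

p e e f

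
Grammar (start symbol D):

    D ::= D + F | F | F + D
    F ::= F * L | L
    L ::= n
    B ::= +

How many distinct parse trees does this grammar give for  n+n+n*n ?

4

Parse trees for n+n+n*n:
  [D [D [D [F [L n]]] + [F [L n]]] + [F [F [L n]] * [L n]]]
  [D [D [F [L n]] + [D [F [L n]]]] + [F [F [L n]] * [L n]]]
  [D [F [L n]] + [D [D [F [L n]]] + [F [F [L n]] * [L n]]]]
  [D [F [L n]] + [D [F [L n]] + [D [F [F [L n]] * [L n]]]]]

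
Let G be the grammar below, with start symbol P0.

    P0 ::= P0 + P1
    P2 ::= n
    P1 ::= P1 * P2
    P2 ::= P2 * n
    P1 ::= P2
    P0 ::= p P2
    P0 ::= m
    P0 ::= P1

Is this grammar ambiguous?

Witness: n * n

Derivation 1: P0 ⇒ P1 ⇒ P1 * P2 ⇒ P2 * P2 ⇒ n * P2 ⇒ n * n
Derivation 2: P0 ⇒ P1 ⇒ P2 ⇒ P2 * n ⇒ n * n

Two distinct leftmost derivations for the same string.

Ambiguous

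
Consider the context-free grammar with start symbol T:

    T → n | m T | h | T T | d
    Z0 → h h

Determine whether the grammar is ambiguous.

Ambiguous

Witness: d d d

Derivation 1: T ⇒ T T ⇒ T T T ⇒ d T T ⇒ d d T ⇒ d d d
Derivation 2: T ⇒ T T ⇒ d T ⇒ d T T ⇒ d d T ⇒ d d d

Two distinct leftmost derivations for the same string.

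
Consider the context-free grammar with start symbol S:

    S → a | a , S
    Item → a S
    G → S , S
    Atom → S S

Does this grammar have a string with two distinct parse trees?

Unambiguous

(Item, G, Atom are unreachable from S, so their rules don't affect L(S).) The reachable grammar is A → atom sep A | atom. Each atom is followed by either the separator (recurse) or end-of-string (stop) — no choice point.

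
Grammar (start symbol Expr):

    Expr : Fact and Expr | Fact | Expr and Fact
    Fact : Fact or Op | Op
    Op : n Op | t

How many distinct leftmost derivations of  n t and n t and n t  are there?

Parse trees for n t and n t and n t:
  [Expr [Fact [Op n [Op t]]] and [Expr [Fact [Op n [Op t]]] and [Expr [Fact [Op n [Op t]]]]]]
  [Expr [Fact [Op n [Op t]]] and [Expr [Expr [Fact [Op n [Op t]]]] and [Fact [Op n [Op t]]]]]
  [Expr [Expr [Fact [Op n [Op t]]] and [Expr [Fact [Op n [Op t]]]]] and [Fact [Op n [Op t]]]]
  [Expr [Expr [Expr [Fact [Op n [Op t]]]] and [Fact [Op n [Op t]]]] and [Fact [Op n [Op t]]]]

4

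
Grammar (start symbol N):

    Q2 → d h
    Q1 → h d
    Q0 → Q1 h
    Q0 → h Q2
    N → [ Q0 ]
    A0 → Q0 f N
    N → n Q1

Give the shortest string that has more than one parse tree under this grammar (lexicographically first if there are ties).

[ h d h ]

length 3: no string has ≥2 trees
length 5: [ h d h ] has 2 parse trees

Two derivations of [ h d h ]:
  N ⇒ [ Q0 ] ⇒ [ Q1 h ] ⇒ [ h d h ]
  N ⇒ [ Q0 ] ⇒ [ h Q2 ] ⇒ [ h d h ]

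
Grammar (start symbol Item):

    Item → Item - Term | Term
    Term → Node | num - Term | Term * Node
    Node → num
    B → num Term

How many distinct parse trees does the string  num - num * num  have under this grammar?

3

Parse trees for num - num * num:
  [Item [Item [Term [Node num]]] - [Term [Term [Node num]] * [Node num]]]
  [Item [Term num - [Term [Term [Node num]] * [Node num]]]]
  [Item [Term [Term num - [Term [Node num]]] * [Node num]]]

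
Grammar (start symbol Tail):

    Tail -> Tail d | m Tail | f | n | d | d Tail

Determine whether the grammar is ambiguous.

Ambiguous

Witness: d d

Derivation 1: Tail ⇒ Tail d ⇒ d d
Derivation 2: Tail ⇒ d Tail ⇒ d d

Two distinct leftmost derivations for the same string.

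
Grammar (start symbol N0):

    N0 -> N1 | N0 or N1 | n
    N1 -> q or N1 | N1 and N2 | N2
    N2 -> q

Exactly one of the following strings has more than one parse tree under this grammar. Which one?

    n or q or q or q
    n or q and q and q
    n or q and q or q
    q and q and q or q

n or q or q or q: 4 trees
n or q and q and q: 1 tree
n or q and q or q: 1 tree
q and q and q or q: 1 tree

n or q or q or q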